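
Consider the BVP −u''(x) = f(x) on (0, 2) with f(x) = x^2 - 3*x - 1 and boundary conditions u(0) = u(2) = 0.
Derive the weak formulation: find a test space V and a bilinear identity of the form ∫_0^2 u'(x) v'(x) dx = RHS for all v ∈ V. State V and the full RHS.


V = H^1_0(0, 2) (so v(0) = v(2) = 0); weak form: ∫_0^2 u'v' dx = ∫_0^2 (x^2 - 3*x - 1) v dx for all v ∈ V.

Multiply both sides by a test function v and integrate from 0 to 2:
  ∫_0^2 −u''(x) v(x) dx = ∫_0^2 f(x) v(x) dx.
Integrate the LHS by parts once:
  ∫_0^2 −u'' v dx = −[u'(x) v(x)]_0^2 + ∫_0^2 u'(x) v'(x) dx.
Thus ∫_0^2 u'(x) v'(x) dx = ∫_0^2 f(x) v(x) dx + [u'(x) v(x)]_0^2.
Choose V so that boundary terms are either known or forced to vanish.
u is Dirichlet: u(0) = u(2) = 0. Let V = H^1_0(0, 2); then v(0) = v(2) = 0, and [u' v]_0^2 = 0.
Weak formulation: find u (satisfying any essential BC) such that ∫_0^2 u'(x) v'(x) dx = ∫_0^2 f v dx for all v ∈ V.
Substituting f(x) = x^2 - 3*x - 1, the right-hand side is ∫_0^2 (x^2 - 3*x - 1) v dx.


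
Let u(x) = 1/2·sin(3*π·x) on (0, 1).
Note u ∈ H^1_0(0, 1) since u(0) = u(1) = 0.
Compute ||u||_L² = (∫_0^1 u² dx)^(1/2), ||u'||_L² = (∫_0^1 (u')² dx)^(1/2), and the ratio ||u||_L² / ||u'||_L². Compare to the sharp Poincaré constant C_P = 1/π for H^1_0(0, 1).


||u||_L² / ||u'||_L² = 1/(3*π) < C_P = 1/π.

u(x) = 1/2·sin(3*π·x), so u'(x) = 3*π*cos(3*π*x)/2.
Writing u(x) = A·sin(kπx/L) with A = 1/2 and k = 3, use ∫_0^L sin²(kπx/L) dx = L/2 and ∫_0^L cos²(kπx/L) dx = L/2.
u² = 1/4·sin²(3*π·x) and (u')² = 9*π^2/4·cos²(3*π·x), and each of sin², cos² integrates to L/2 = 1/2 over (0, 1).
∫_0^1 u² dx = 1/8, so ||u||_L² = sqrt(2)/4.
∫_0^1 (u')² dx = 9*π^2/8, so ||u'||_L² = 3*sqrt(2)*π/4.
Ratio ||u||_L² / ||u'||_L² = 1/(3*π).
Sharp Poincaré constant on H^1_0(0, 1) is C_P = L/π = 1/π, achieved by sin(π·x).
This is the k = 3 harmonic; the ratio L/(kπ) is strictly less than C_P = L/π, consistent with the sharp inequality ||u||_L² ≤ C_P ||u'||_L².


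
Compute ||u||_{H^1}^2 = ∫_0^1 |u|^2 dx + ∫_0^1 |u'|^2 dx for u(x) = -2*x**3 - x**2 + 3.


||u||_{H^1}^2 = 699/35

The H^1 norm (squared) on an interval (0, L) is
  ||u||_{H^1}^2 = ∫_0^L u(x)^2 dx + ∫_0^L u'(x)^2 dx.
Compute u'(x) = -6*x**2 - 2*x.
Then u(x)^2 = 4*x**6 + 4*x**5 + x**4 - 12*x**3 - 6*x**2 + 9 and u'(x)^2 = 36*x**4 + 24*x**3 + 4*x**2.
Integrate each monomial from 0 to 1 using ∫_0^1 c·x^n dx = c·1^(n+1)/(n+1):
  ∫_0^1 u(x)^2 dx = ∫_0^1 (4*x^6 + 4*x^5 + x^4 - 12*x^3 - 6*x^2 + 9) dx. Term by term:
    ∫_0^1 4*x^6 dx = 4/7;  ∫_0^1 4*x^5 dx = 2/3;  ∫_0^1 x^4 dx = 1/5;
    ∫_0^1 -12*x^3 dx = -3;  ∫_0^1 -6*x^2 dx = -2;  ∫_0^1 9 dx = 9.
  Sum: 4/7 + 2/3 + 1/5 − 3 − 2 + 9 = 571/105.
  ∫_0^1 u'(x)^2 dx = ∫_0^1 (36*x^4 + 24*x^3 + 4*x^2) dx. Term by term:
    ∫_0^1 36*x^4 dx = 36/5;  ∫_0^1 24*x^3 dx = 6;  ∫_0^1 4*x^2 dx = 4/3.
  Sum: 36/5 + 6 + 4/3 = 218/15.
Adding: ||u||_{H^1}^2 = 571/105 + 218/15 = 699/35.


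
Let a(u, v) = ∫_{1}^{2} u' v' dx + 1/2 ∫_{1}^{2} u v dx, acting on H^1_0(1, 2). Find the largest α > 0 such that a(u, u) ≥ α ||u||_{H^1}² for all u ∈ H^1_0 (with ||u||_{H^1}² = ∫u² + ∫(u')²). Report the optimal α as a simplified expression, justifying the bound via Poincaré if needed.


α = (1/2 + π^2)/(1 + π^2)

Coercivity of a(·,·) on H^1_0(1, 2) means a(u, u) ≥ α ||u||_{H^1}² for every u ∈ H^1_0.
The interval has length L = 1, and Poincaré/coercivity depend only on L. Here a(u, u) = ∫(u')² + (1/2)·∫u².
Here 0 < c = 1/2 < 1. The condition a(u,u) ≥ α||u||_{H^1}² reads (1−α)∫(u')² ≥ (α−c)∫u². Any admissible α is ≤ 1 (rapidly oscillating u have ∫u²/∫(u')² → 0), and α = 1 would force 0 ≥ (1−c)∫u², impossible since c < 1; so 1−α > 0. By the sharp Poincaré inequality on H^1_0 of an interval of length L, ∫(u')² ≥ (π/L)²∫u² with equality for the first sine mode sin(π(x−x₀)/L) (x₀ the left endpoint), so the inequality holds for all u iff (1−α)(π/L)² ≥ α − c, i.e. α ≤ ((π/L)² + c)/((π/L)² + 1) = (1 + c(L/π)²)/(1 + (L/π)²). With (π/L)² = π^2 and c = 1/2, the largest admissible constant is α = ((π/L)² + c)/((π/L)² + 1).
Simplifying, α = (1/2 + π^2)/(1 + π^2).


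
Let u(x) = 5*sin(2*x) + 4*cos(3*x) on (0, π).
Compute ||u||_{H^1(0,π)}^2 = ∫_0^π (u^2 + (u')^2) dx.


||u||_{H^1(0,π)}^2 = -320 + 285*π/2

u'(x) = -12*sin(3*x) + 10*cos(2*x).
Expand u² and (u')² and integrate term by term on (0, π), using: for integers n ≥ 1, ∫_0^π sin²(nx) dx = ∫_0^π cos²(nx) dx = π/2; for n ≠ n', ∫_0^π sin(nx)sin(n'x) dx = ∫_0^π cos(nx)cos(n'x) dx = 0; and by product-to-sum, ∫_0^π sin(nx)cos(n'x) dx = ½∫_0^π [sin((n+n')x) + sin((n−n')x)] dx, which is 0 when n+n' is even and 2n/(n²−n'²) when n+n' is odd (it need not vanish on (0, π)).
  u² squared terms: (4)²·∫cos(3x)² dx = 16·π/2 = 8*π;  (5)²·∫sin(2x)² dx = 25·π/2 = 25*π/2.
  u² cross terms: 2·(4)·(5)·∫cos(3x)·sin(2x) dx = 40·(-4/5) = -32.
  So ∫_0^π u² dx = 8*π + 25*π/2 − 32 = -32 + 41*π/2.
  (u')² squared terms: (-12)²·∫sin(3x)² dx = 144·π/2 = 72*π;  (10)²·∫cos(2x)² dx = 100·π/2 = 50*π.
  (u')² cross terms: 2·(-12)·(10)·∫sin(3x)·cos(2x) dx = -240·(6/5) = -288.
  So ∫_0^π (u')² dx = 72*π + 50*π − 288 = -288 + 122*π.
||u||_{H^1}^2 = (-32 + 41*π/2) + (-288 + 122*π) = -320 + 285*π/2.


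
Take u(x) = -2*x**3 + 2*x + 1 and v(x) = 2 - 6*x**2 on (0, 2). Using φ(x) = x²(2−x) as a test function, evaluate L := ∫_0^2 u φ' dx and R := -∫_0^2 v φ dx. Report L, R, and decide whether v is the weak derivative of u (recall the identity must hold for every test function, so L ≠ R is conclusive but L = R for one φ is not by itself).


LHS = 152/15, RHS = 152/15. Yes, v = u' weakly.

u(x) = -2*x**3 + 2*x + 1, classical derivative u'(x) = 2 - 6*x**2.
φ(x) = x²(2−x), so φ'(x) = x*(4 - 3*x).
Note φ(0) = φ(2) = 0, so the boundary term u·φ vanishes.
LHS = ∫_0^2 u(x) φ'(x) dx = ∫_0^2 (6*x^5 - 8*x^4 - 6*x^3 + 5*x^2 + 4*x) dx. Term by term:
  ∫_0^2 6*x^5 dx = 64;  ∫_0^2 -8*x^4 dx = -256/5;  ∫_0^2 -6*x^3 dx = -24;
  ∫_0^2 5*x^2 dx = 40/3;  ∫_0^2 4*x dx = 8.
Sum: 64 − 256/5 − 24 + 40/3 + 8 = 152/15.
So LHS = 152/15.
∫_0^2 v(x) φ(x) dx = ∫_0^2 (6*x^5 - 12*x^4 - 2*x^3 + 4*x^2) dx. Term by term:
  ∫_0^2 6*x^5 dx = 64;  ∫_0^2 -12*x^4 dx = -384/5;  ∫_0^2 -2*x^3 dx = -8;
  ∫_0^2 4*x^2 dx = 32/3.
Sum: 64 − 384/5 − 8 + 32/3 = -152/15.
So RHS = -∫_0^2 v(x) φ(x) dx = 152/15.
LHS = RHS, so the identity holds for this test φ.
Moreover u is smooth here and v(x) = u'(x) = 2 - 6*x**2 pointwise, so the identity holds for every test function. Hence v is the weak derivative of u.


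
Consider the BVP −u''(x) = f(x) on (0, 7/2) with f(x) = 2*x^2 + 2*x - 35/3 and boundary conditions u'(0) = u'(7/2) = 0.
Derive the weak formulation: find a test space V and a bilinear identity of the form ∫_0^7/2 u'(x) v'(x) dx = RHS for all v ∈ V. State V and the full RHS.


V = H^1(0, 7/2) (no boundary constraint on v; u is determined up to an additive constant); weak form: ∫_0^7/2 u'v' dx = ∫_0^7/2 (2*x^2 + 2*x - 35/3) v dx for all v ∈ V.

Multiply both sides by a test function v and integrate from 0 to 7/2:
  ∫_0^7/2 −u''(x) v(x) dx = ∫_0^7/2 f(x) v(x) dx.
Integrate the LHS by parts once:
  ∫_0^7/2 −u'' v dx = −[u'(x) v(x)]_0^7/2 + ∫_0^7/2 u'(x) v'(x) dx.
Thus ∫_0^7/2 u'(x) v'(x) dx = ∫_0^7/2 f(x) v(x) dx + [u'(x) v(x)]_0^7/2.
Choose V so that boundary terms are either known or forced to vanish.
u has homogeneous Neumann: u'(0) = u'(7/2) = 0. So [u' v]_0^7/2 = 0·v(7/2) − 0·v(0) = 0 for any v; take V = H^1(0, 7/2).
Weak formulation: find u (satisfying any essential BC) such that ∫_0^7/2 u'(x) v'(x) dx = ∫_0^7/2 f v dx for all v ∈ V (homogeneous Neumann, so boundary terms vanish).
Substituting f(x) = 2*x^2 + 2*x - 35/3, the right-hand side is ∫_0^7/2 (2*x^2 + 2*x - 35/3) v dx.
Compatibility check (pure Neumann): taking v ≡ 1 ∈ V gives 0 = ∫_0^7/2 f dx + (0) − (0), i.e. ∫_0^7/2 f dx must equal u'(0) − u'(7/2) = 0. Indeed ∫_0^7/2 (2*x^2 + 2*x - 35/3) dx = 0, so the data are compatible. The solution is then unique only up to an additive constant (fix it e.g. by requiring ∫_0^7/2 u dx = 0).


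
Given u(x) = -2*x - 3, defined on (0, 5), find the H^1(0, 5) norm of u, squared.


||u||_{H^1}^2 = 1145/3

The H^1 norm (squared) on an interval (0, L) is
  ||u||_{H^1}^2 = ∫_0^L u(x)^2 dx + ∫_0^L u'(x)^2 dx.
Compute u'(x) = -2.
Then u(x)^2 = 4*x**2 + 12*x + 9 and u'(x)^2 = 4.
Integrate each monomial from 0 to 5 using ∫_0^5 c·x^n dx = c·5^(n+1)/(n+1):
  ∫_0^5 u(x)^2 dx = ∫_0^5 (4*x^2 + 12*x + 9) dx. Term by term:
    ∫_0^5 4*x^2 dx = 500/3;  ∫_0^5 12*x dx = 150;  ∫_0^5 9 dx = 45.
  Sum: 500/3 + 150 + 45 = 1085/3.
  ∫_0^5 u'(x)^2 dx = ∫_0^5 (4) dx. Term by term:
    ∫_0^5 4 dx = 20.
Adding: ||u||_{H^1}^2 = 1085/3 + 20 = 1145/3.


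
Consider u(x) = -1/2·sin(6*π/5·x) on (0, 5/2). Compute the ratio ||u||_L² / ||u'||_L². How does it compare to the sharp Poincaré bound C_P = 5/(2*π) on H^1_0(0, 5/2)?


||u||_L² / ||u'||_L² = 5/(6*π) < C_P = 5/(2*π).

u(x) = -1/2·sin(6*π/5·x), so u'(x) = -3*π*cos(6*π*x/5)/5.
Writing u(x) = A·sin(kπx/L) with A = -1/2 and k = 3, use ∫_0^L sin²(kπx/L) dx = L/2 and ∫_0^L cos²(kπx/L) dx = L/2.
u² = 1/4·sin²(6*π/5·x) and (u')² = 9*π^2/25·cos²(6*π/5·x), and each of sin², cos² integrates to L/2 = 5/4 over (0, 5/2).
∫_0^5/2 u² dx = 5/16, so ||u||_L² = sqrt(5)/4.
∫_0^5/2 (u')² dx = 9*π^2/20, so ||u'||_L² = 3*sqrt(5)*π/10.
Ratio ||u||_L² / ||u'||_L² = 5/(6*π).
Sharp Poincaré constant on H^1_0(0, 5/2) is C_P = L/π = 5/(2*π), achieved by sin(2*π/5·x).
This is the k = 3 harmonic; the ratio L/(kπ) is strictly less than C_P = L/π, consistent with the sharp inequality ||u||_L² ≤ C_P ||u'||_L².


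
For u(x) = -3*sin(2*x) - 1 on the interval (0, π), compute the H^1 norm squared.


||u||_{H^1(0,π)}^2 = 47*π/2

u'(x) = -6*cos(2*x).
Expand u² and (u')² and integrate term by term on (0, π), using: for integers n ≥ 1, ∫_0^π sin²(nx) dx = ∫_0^π cos²(nx) dx = π/2; for n ≠ n', ∫_0^π sin(nx)sin(n'x) dx = ∫_0^π cos(nx)cos(n'x) dx = 0; and by product-to-sum, ∫_0^π sin(nx)cos(n'x) dx = ½∫_0^π [sin((n+n')x) + sin((n−n')x)] dx, which is 0 when n+n' is even and 2n/(n²−n'²) when n+n' is odd (it need not vanish on (0, π)). For the constant mode: ∫_0^π 1 dx = π, ∫_0^π cos(nx) dx = 0, ∫_0^π sin(nx) dx = (1−(−1)^n)/n.
  u² squared terms: (-1)²·∫1 dx = 1·π = π;  (-3)²·∫sin(2x)² dx = 9·π/2 = 9*π/2.
  u² cross terms: 2·(-1)·(-3)·∫1·sin(2x) dx = 6·(0) = 0.
  So ∫_0^π u² dx = π + 9*π/2 + 0 = 11*π/2.
  (u')² squared terms: (-6)²·∫cos(2x)² dx = 36·π/2 = 18*π.
  So ∫_0^π (u')² dx = 18*π.
||u||_{H^1}^2 = (11*π/2) + (18*π) = 47*π/2.


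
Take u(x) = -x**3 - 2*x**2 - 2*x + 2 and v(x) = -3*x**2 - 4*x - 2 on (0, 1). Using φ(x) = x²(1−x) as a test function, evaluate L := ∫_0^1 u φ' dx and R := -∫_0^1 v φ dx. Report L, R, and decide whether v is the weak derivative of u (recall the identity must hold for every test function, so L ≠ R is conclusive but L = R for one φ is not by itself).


LHS = 7/15, RHS = 7/15. Yes, v = u' weakly.

u(x) = -x**3 - 2*x**2 - 2*x + 2, classical derivative u'(x) = -3*x**2 - 4*x - 2.
φ(x) = x²(1−x), so φ'(x) = x*(2 - 3*x).
Note φ(0) = φ(1) = 0, so the boundary term u·φ vanishes.
LHS = ∫_0^1 u(x) φ'(x) dx = ∫_0^1 (3*x^5 + 4*x^4 + 2*x^3 - 10*x^2 + 4*x) dx. Term by term:
  ∫_0^1 3*x^5 dx = 1/2;  ∫_0^1 4*x^4 dx = 4/5;  ∫_0^1 2*x^3 dx = 1/2;
  ∫_0^1 -10*x^2 dx = -10/3;  ∫_0^1 4*x dx = 2.
Sum: 1/2 + 4/5 + 1/2 − 10/3 + 2 = 7/15.
So LHS = 7/15.
∫_0^1 v(x) φ(x) dx = ∫_0^1 (3*x^5 + x^4 - 2*x^3 - 2*x^2) dx. Term by term:
  ∫_0^1 3*x^5 dx = 1/2;  ∫_0^1 x^4 dx = 1/5;  ∫_0^1 -2*x^3 dx = -1/2;
  ∫_0^1 -2*x^2 dx = -2/3.
Sum: 1/2 + 1/5 − 1/2 − 2/3 = -7/15.
So RHS = -∫_0^1 v(x) φ(x) dx = 7/15.
LHS = RHS, so the identity holds for this test φ.
Moreover u is smooth here and v(x) = u'(x) = -3*x**2 - 4*x - 2 pointwise, so the identity holds for every test function. Hence v is the weak derivative of u.


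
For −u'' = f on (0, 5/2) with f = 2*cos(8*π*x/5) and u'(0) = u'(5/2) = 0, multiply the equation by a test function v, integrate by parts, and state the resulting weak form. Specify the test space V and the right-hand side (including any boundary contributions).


V = H^1(0, 5/2) (no boundary constraint on v; u is determined up to an additive constant); weak form: ∫_0^5/2 u'v' dx = ∫_0^5/2 (2*cos(8*π*x/5)) v dx for all v ∈ V.

Multiply both sides by a test function v and integrate from 0 to 5/2:
  ∫_0^5/2 −u''(x) v(x) dx = ∫_0^5/2 f(x) v(x) dx.
Integrate the LHS by parts once:
  ∫_0^5/2 −u'' v dx = −[u'(x) v(x)]_0^5/2 + ∫_0^5/2 u'(x) v'(x) dx.
Thus ∫_0^5/2 u'(x) v'(x) dx = ∫_0^5/2 f(x) v(x) dx + [u'(x) v(x)]_0^5/2.
Choose V so that boundary terms are either known or forced to vanish.
u has homogeneous Neumann: u'(0) = u'(5/2) = 0. So [u' v]_0^5/2 = 0·v(5/2) − 0·v(0) = 0 for any v; take V = H^1(0, 5/2).
Weak formulation: find u (satisfying any essential BC) such that ∫_0^5/2 u'(x) v'(x) dx = ∫_0^5/2 f v dx for all v ∈ V (homogeneous Neumann, so boundary terms vanish).
Substituting f(x) = 2*cos(8*π*x/5), the right-hand side is ∫_0^5/2 (2*cos(8*π*x/5)) v dx.
Compatibility check (pure Neumann): taking v ≡ 1 ∈ V gives 0 = ∫_0^5/2 f dx + (0) − (0), i.e. ∫_0^5/2 f dx must equal u'(0) − u'(5/2) = 0. Indeed ∫_0^5/2 (2*cos(8*π*x/5)) dx = 0, so the data are compatible. The solution is then unique only up to an additive constant (fix it e.g. by requiring ∫_0^5/2 u dx = 0).


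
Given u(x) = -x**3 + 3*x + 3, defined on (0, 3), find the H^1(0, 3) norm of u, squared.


||u||_{H^1}^2 = 27351/70

The H^1 norm (squared) on an interval (0, L) is
  ||u||_{H^1}^2 = ∫_0^L u(x)^2 dx + ∫_0^L u'(x)^2 dx.
Compute u'(x) = 3 - 3*x**2.
Then u(x)^2 = x**6 - 6*x**4 - 6*x**3 + 9*x**2 + 18*x + 9 and u'(x)^2 = 9*x**4 - 18*x**2 + 9.
Integrate each monomial from 0 to 3 using ∫_0^3 c·x^n dx = c·3^(n+1)/(n+1):
  ∫_0^3 u(x)^2 dx = ∫_0^3 (x^6 - 6*x^4 - 6*x^3 + 9*x^2 + 18*x + 9) dx. Term by term:
    ∫_0^3 x^6 dx = 2187/7;  ∫_0^3 -6*x^4 dx = -1458/5;  ∫_0^3 -6*x^3 dx = -243/2;
    ∫_0^3 9*x^2 dx = 81;  ∫_0^3 18*x dx = 81;  ∫_0^3 9 dx = 27.
  Sum: 2187/7 − 1458/5 − 243/2 + 81 + 81 + 27 = 6183/70.
  ∫_0^3 u'(x)^2 dx = ∫_0^3 (9*x^4 - 18*x^2 + 9) dx. Term by term:
    ∫_0^3 9*x^4 dx = 2187/5;  ∫_0^3 -18*x^2 dx = -162;  ∫_0^3 9 dx = 27.
  Sum: 2187/5 − 162 + 27 = 1512/5.
Adding: ||u||_{H^1}^2 = 6183/70 + 1512/5 = 27351/70.


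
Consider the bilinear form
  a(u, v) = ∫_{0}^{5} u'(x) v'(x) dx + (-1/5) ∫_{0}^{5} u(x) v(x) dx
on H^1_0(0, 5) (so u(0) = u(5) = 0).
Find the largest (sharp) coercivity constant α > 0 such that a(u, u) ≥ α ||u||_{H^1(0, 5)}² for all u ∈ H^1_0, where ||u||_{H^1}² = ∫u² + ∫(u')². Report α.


α = (-5 + π^2)/(π^2 + 25)

Coercivity of a(·,·) on H^1_0(0, 5) means a(u, u) ≥ α ||u||_{H^1}² for every u ∈ H^1_0.
The interval has length L = 5, and Poincaré/coercivity depend only on L. Here a(u, u) = ∫(u')² + (-1/5)·∫u².
Here c = -1/5 < 0 with |c| < (π/L)² = π^2/25, so coercivity still holds. The condition a(u,u) ≥ α||u||_{H^1}² reads (1−α)∫(u')² ≥ (α−c)∫u². Any admissible α is ≤ 1 (rapidly oscillating u have ∫u²/∫(u')² → 0), and α = 1 would force 0 ≥ (1−c)∫u², impossible since c < 1; so 1−α > 0. By the sharp Poincaré inequality on H^1_0 of an interval of length L, ∫(u')² ≥ (π/L)²∫u² with equality for the first sine mode sin(π(x−x₀)/L) (x₀ the left endpoint), so the inequality holds for all u iff (1−α)(π/L)² ≥ α − c, i.e. α ≤ ((π/L)² + c)/((π/L)² + 1) = (1 + c(L/π)²)/(1 + (L/π)²). (Direct route, valid since c ≤ 0: Poincaré gives c∫u² ≥ c(L/π)²∫(u')², so a(u,u) ≥ (1 + c(L/π)²)∫(u')², while ||u||_{H^1}² ≤ (1 + (L/π)²)∫(u')²; dividing yields the same α.) With (π/L)² = π^2/25 and c = -1/5, the largest admissible constant is α = ((π/L)² + c)/((π/L)² + 1).
Simplifying, α = (-5 + π^2)/(π^2 + 25).


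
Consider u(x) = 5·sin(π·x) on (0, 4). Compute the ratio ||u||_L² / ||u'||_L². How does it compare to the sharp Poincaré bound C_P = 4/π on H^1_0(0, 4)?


||u||_L² / ||u'||_L² = 1/π < C_P = 4/π.

u(x) = 5·sin(π·x), so u'(x) = 5*π*cos(π*x).
Writing u(x) = A·sin(kπx/L) with A = 5 and k = 4, use ∫_0^L sin²(kπx/L) dx = L/2 and ∫_0^L cos²(kπx/L) dx = L/2.
u² = 25·sin²(π·x) and (u')² = 25*π^2·cos²(π·x), and each of sin², cos² integrates to L/2 = 2 over (0, 4).
∫_0^4 u² dx = 50, so ||u||_L² = 5*sqrt(2).
∫_0^4 (u')² dx = 50*π^2, so ||u'||_L² = 5*sqrt(2)*π.
Ratio ||u||_L² / ||u'||_L² = 1/π.
Sharp Poincaré constant on H^1_0(0, 4) is C_P = L/π = 4/π, achieved by sin(π/4·x).
This is the k = 4 harmonic; the ratio L/(kπ) is strictly less than C_P = L/π, consistent with the sharp inequality ||u||_L² ≤ C_P ||u'||_L².


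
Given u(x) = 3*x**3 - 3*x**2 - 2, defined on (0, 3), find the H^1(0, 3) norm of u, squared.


||u||_{H^1}^2 = 21090/7

The H^1 norm (squared) on an interval (0, L) is
  ||u||_{H^1}^2 = ∫_0^L u(x)^2 dx + ∫_0^L u'(x)^2 dx.
Compute u'(x) = 9*x**2 - 6*x.
Then u(x)^2 = 9*x**6 - 18*x**5 + 9*x**4 - 12*x**3 + 12*x**2 + 4 and u'(x)^2 = 81*x**4 - 108*x**3 + 36*x**2.
Integrate each monomial from 0 to 3 using ∫_0^3 c·x^n dx = c·3^(n+1)/(n+1):
  ∫_0^3 u(x)^2 dx = ∫_0^3 (9*x^6 - 18*x^5 + 9*x^4 - 12*x^3 + 12*x^2 + 4) dx. Term by term:
    ∫_0^3 9*x^6 dx = 19683/7;  ∫_0^3 -18*x^5 dx = -2187;  ∫_0^3 9*x^4 dx = 2187/5;
    ∫_0^3 -12*x^3 dx = -243;  ∫_0^3 12*x^2 dx = 108;  ∫_0^3 4 dx = 12.
  Sum: 19683/7 − 2187 + 2187/5 − 243 + 108 + 12 = 32874/35.
  ∫_0^3 u'(x)^2 dx = ∫_0^3 (81*x^4 - 108*x^3 + 36*x^2) dx. Term by term:
    ∫_0^3 81*x^4 dx = 19683/5;  ∫_0^3 -108*x^3 dx = -2187;  ∫_0^3 36*x^2 dx = 324.
  Sum: 19683/5 − 2187 + 324 = 10368/5.
Adding: ||u||_{H^1}^2 = 32874/35 + 10368/5 = 21090/7.


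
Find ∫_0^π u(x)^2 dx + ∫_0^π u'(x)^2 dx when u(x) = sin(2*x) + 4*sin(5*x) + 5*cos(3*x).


||u||_{H^1(0,π)}^2 = -80 + 671*π/2

u'(x) = -15*sin(3*x) + 2*cos(2*x) + 20*cos(5*x).
Expand u² and (u')² and integrate term by term on (0, π), using: for integers n ≥ 1, ∫_0^π sin²(nx) dx = ∫_0^π cos²(nx) dx = π/2; for n ≠ n', ∫_0^π sin(nx)sin(n'x) dx = ∫_0^π cos(nx)cos(n'x) dx = 0; and by product-to-sum, ∫_0^π sin(nx)cos(n'x) dx = ½∫_0^π [sin((n+n')x) + sin((n−n')x)] dx, which is 0 when n+n' is even and 2n/(n²−n'²) when n+n' is odd (it need not vanish on (0, π)).
  u² squared terms: (4)²·∫sin(5x)² dx = 16·π/2 = 8*π;  (5)²·∫cos(3x)² dx = 25·π/2 = 25*π/2;  (1)²·∫sin(2x)² dx = 1·π/2 = π/2.
  u² cross terms: 2·(4)·(5)·∫sin(5x)·cos(3x) dx = 40·(0) = 0;  2·(4)·(1)·∫sin(5x)·sin(2x) dx = 8·(0) = 0;  2·(5)·(1)·∫cos(3x)·sin(2x) dx = 10·(-4/5) = -8.
  So ∫_0^π u² dx = 8*π + 25*π/2 + π/2 + 0 + 0 − 8 = -8 + 21*π.
  (u')² squared terms: (-15)²·∫sin(3x)² dx = 225·π/2 = 225*π/2;  (2)²·∫cos(2x)² dx = 4·π/2 = 2*π;  (20)²·∫cos(5x)² dx = 400·π/2 = 200*π.
  (u')² cross terms: 2·(-15)·(2)·∫sin(3x)·cos(2x) dx = -60·(6/5) = -72;  2·(-15)·(20)·∫sin(3x)·cos(5x) dx = -600·(0) = 0;  2·(2)·(20)·∫cos(2x)·cos(5x) dx = 80·(0) = 0.
  So ∫_0^π (u')² dx = 225*π/2 + 2*π + 200*π − 72 + 0 + 0 = -72 + 629*π/2.
||u||_{H^1}^2 = (-8 + 21*π) + (-72 + 629*π/2) = -80 + 671*π/2.


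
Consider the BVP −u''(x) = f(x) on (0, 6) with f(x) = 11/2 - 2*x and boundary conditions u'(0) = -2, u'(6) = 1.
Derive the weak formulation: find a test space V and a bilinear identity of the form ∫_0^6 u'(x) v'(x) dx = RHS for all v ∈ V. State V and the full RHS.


V = H^1(0, 6) (v unrestricted at boundary; u is determined up to an additive constant); weak form: ∫_0^6 u'v' dx = ∫_0^6 (11/2 - 2*x) v dx + v(6) + 2·v(0) for all v ∈ V.

Multiply both sides by a test function v and integrate from 0 to 6:
  ∫_0^6 −u''(x) v(x) dx = ∫_0^6 f(x) v(x) dx.
Integrate the LHS by parts once:
  ∫_0^6 −u'' v dx = −[u'(x) v(x)]_0^6 + ∫_0^6 u'(x) v'(x) dx.
Thus ∫_0^6 u'(x) v'(x) dx = ∫_0^6 f(x) v(x) dx + [u'(x) v(x)]_0^6.
Choose V so that boundary terms are either known or forced to vanish.
u has inhomogeneous Neumann u'(0) = -2, u'(6) = 1. [u' v]_0^6 = (1)·v(6) − (-2)·v(0) = v(6) + 2·v(0). Take V = H^1(0, 6); boundary term becomes part of RHS.
Weak formulation: find u (satisfying any essential BC) such that ∫_0^6 u'(x) v'(x) dx = ∫_0^6 f v dx + v(6) + 2·v(0) for all v ∈ V (Neumann data are natural BCs: they enter the RHS as boundary terms).
Substituting f(x) = 11/2 - 2*x, the right-hand side is ∫_0^6 (11/2 - 2*x) v dx + v(6) + 2·v(0).
Compatibility check (pure Neumann): taking v ≡ 1 ∈ V gives 0 = ∫_0^6 f dx + (1) − (-2), i.e. ∫_0^6 f dx must equal u'(0) − u'(6) = -3. Indeed ∫_0^6 (11/2 - 2*x) dx = -3, so the data are compatible. The solution is then unique only up to an additive constant (fix it e.g. by requiring ∫_0^6 u dx = 0).


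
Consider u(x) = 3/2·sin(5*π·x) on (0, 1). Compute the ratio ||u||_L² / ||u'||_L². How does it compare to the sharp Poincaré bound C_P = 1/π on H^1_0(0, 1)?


||u||_L² / ||u'||_L² = 1/(5*π) < C_P = 1/π.

u(x) = 3/2·sin(5*π·x), so u'(x) = 15*π*cos(5*π*x)/2.
Writing u(x) = A·sin(kπx/L) with A = 3/2 and k = 5, use ∫_0^L sin²(kπx/L) dx = L/2 and ∫_0^L cos²(kπx/L) dx = L/2.
u² = 9/4·sin²(5*π·x) and (u')² = 225*π^2/4·cos²(5*π·x), and each of sin², cos² integrates to L/2 = 1/2 over (0, 1).
∫_0^1 u² dx = 9/8, so ||u||_L² = 3*sqrt(2)/4.
∫_0^1 (u')² dx = 225*π^2/8, so ||u'||_L² = 15*sqrt(2)*π/4.
Ratio ||u||_L² / ||u'||_L² = 1/(5*π).
Sharp Poincaré constant on H^1_0(0, 1) is C_P = L/π = 1/π, achieved by sin(π·x).
This is the k = 5 harmonic; the ratio L/(kπ) is strictly less than C_P = L/π, consistent with the sharp inequality ||u||_L² ≤ C_P ||u'||_L².


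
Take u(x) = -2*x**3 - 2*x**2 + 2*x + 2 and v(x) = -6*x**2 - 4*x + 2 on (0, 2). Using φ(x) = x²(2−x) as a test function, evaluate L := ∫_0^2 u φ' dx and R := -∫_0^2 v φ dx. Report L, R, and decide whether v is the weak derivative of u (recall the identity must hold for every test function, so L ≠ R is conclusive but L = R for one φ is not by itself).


LHS = 248/15, RHS = 248/15. Yes, v = u' weakly.

u(x) = -2*x**3 - 2*x**2 + 2*x + 2, classical derivative u'(x) = -6*x**2 - 4*x + 2.
φ(x) = x²(2−x), so φ'(x) = x*(4 - 3*x).
Note φ(0) = φ(2) = 0, so the boundary term u·φ vanishes.
LHS = ∫_0^2 u(x) φ'(x) dx = ∫_0^2 (6*x^5 - 2*x^4 - 14*x^3 + 2*x^2 + 8*x) dx. Term by term:
  ∫_0^2 6*x^5 dx = 64;  ∫_0^2 -2*x^4 dx = -64/5;  ∫_0^2 -14*x^3 dx = -56;
  ∫_0^2 2*x^2 dx = 16/3;  ∫_0^2 8*x dx = 16.
Sum: 64 − 64/5 − 56 + 16/3 + 16 = 248/15.
So LHS = 248/15.
∫_0^2 v(x) φ(x) dx = ∫_0^2 (6*x^5 - 8*x^4 - 10*x^3 + 4*x^2) dx. Term by term:
  ∫_0^2 6*x^5 dx = 64;  ∫_0^2 -8*x^4 dx = -256/5;  ∫_0^2 -10*x^3 dx = -40;
  ∫_0^2 4*x^2 dx = 32/3.
Sum: 64 − 256/5 − 40 + 32/3 = -248/15.
So RHS = -∫_0^2 v(x) φ(x) dx = 248/15.
LHS = RHS, so the identity holds for this test φ.
Moreover u is smooth here and v(x) = u'(x) = -6*x**2 - 4*x + 2 pointwise, so the identity holds for every test function. Hence v is the weak derivative of u.


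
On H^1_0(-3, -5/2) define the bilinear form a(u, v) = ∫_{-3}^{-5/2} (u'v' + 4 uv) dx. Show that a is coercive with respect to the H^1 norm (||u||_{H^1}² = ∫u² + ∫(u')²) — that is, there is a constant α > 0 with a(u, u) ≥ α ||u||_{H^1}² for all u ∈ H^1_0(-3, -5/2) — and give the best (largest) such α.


α = 1

Coercivity of a(·,·) on H^1_0(-3, -5/2) means a(u, u) ≥ α ||u||_{H^1}² for every u ∈ H^1_0.
The interval has length L = 1/2, and Poincaré/coercivity depend only on L. Here a(u, u) = ∫(u')² + (4)·∫u².
Here c = 4 ≥ 1, so a(u,u) = ∫(u')² + c∫u² ≥ ∫(u')² + ∫u² = ||u||_{H^1}², i.e. α = 1 works. No larger α is possible: a(u,u) ≥ α||u||_{H^1}² means (1−α)∫(u')² ≥ (α−c)∫u², and for the modes u_n = sin(nπ(x−x₀)/L) (x₀ the left endpoint) one has ∫u_n²/∫(u_n')² = (L/(nπ))² → 0, so a(u_n,u_n)/||u_n||_{H^1}² → 1. Hence the optimal constant is α = 1.
Therefore α = 1.


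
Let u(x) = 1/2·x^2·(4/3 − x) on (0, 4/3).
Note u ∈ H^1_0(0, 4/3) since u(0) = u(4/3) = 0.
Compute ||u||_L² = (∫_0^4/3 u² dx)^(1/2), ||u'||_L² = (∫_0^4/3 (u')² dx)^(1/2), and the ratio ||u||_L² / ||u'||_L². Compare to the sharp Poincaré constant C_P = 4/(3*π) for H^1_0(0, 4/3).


||u||_L² / ||u'||_L² = 2*sqrt(14)/21 < C_P = 4/(3*π).

u(x) = 1/2·x^2·(4/3 − x), so u'(x) = x*(8 - 9*x)/6.
u(x) = 1/2·x^2·(4/3 − x) vanishes at x = 0 and x = 4/3, so u ∈ H^1_0(0, 4/3). Differentiate via the product rule and integrate the resulting polynomials term by term.
  ∫_0^4/3 u² dx = ∫_0^4/3 (x^6/4 - 2*x^5/3 + 4*x^4/9) dx. Term by term:
    ∫_0^4/3 x^6/4 dx = 4096/15309;  ∫_0^4/3 -2*x^5/3 dx = -4096/6561;  ∫_0^4/3 4*x^4/9 dx = 4096/10935.
  Sum: 4096/15309 − 4096/6561 + 4096/10935 = 4096/229635.
  ∫_0^4/3 (u')² dx = ∫_0^4/3 (9*x^4/4 - 4*x^3 + 16*x^2/9) dx. Term by term:
    ∫_0^4/3 9*x^4/4 dx = 256/135;  ∫_0^4/3 -4*x^3 dx = -256/81;  ∫_0^4/3 16*x^2/9 dx = 1024/729.
  Sum: 256/135 − 256/81 + 1024/729 = 512/3645.
∫_0^4/3 u² dx = 4096/229635, so ||u||_L² = 64*sqrt(35)/2835.
∫_0^4/3 (u')² dx = 512/3645, so ||u'||_L² = 16*sqrt(10)/135.
Ratio ||u||_L² / ||u'||_L² = 2*sqrt(14)/21.
Sharp Poincaré constant on H^1_0(0, 4/3) is C_P = L/π = 4/(3*π), achieved by sin(3*π/4·x).
A polynomial bump cannot attain the sharp Poincaré constant (only the first sine eigenfunction does), so the ratio is strictly less than C_P, consistent with ||u||_L² ≤ C_P ||u'||_L².


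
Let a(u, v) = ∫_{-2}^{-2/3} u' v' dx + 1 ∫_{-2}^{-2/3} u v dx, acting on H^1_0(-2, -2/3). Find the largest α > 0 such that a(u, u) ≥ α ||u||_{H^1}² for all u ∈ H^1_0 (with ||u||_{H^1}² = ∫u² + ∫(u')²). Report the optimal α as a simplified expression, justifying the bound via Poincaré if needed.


α = 1

Coercivity of a(·,·) on H^1_0(-2, -2/3) means a(u, u) ≥ α ||u||_{H^1}² for every u ∈ H^1_0.
The interval has length L = 4/3, and Poincaré/coercivity depend only on L. Here a(u, u) = ∫(u')² + (1)·∫u².
Here c = 1 ≥ 1, so a(u,u) = ∫(u')² + c∫u² ≥ ∫(u')² + ∫u² = ||u||_{H^1}², i.e. α = 1 works. No larger α is possible: a(u,u) ≥ α||u||_{H^1}² means (1−α)∫(u')² ≥ (α−c)∫u², and for the modes u_n = sin(nπ(x−x₀)/L) (x₀ the left endpoint) one has ∫u_n²/∫(u_n')² = (L/(nπ))² → 0, so a(u_n,u_n)/||u_n||_{H^1}² → 1. Hence the optimal constant is α = 1.
Therefore α = 1.


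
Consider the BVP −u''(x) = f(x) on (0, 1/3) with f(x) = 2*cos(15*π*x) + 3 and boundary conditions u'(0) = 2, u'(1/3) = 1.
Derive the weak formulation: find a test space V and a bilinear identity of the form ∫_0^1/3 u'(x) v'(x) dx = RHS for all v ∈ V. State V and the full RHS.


V = H^1(0, 1/3) (v unrestricted at boundary; u is determined up to an additive constant); weak form: ∫_0^1/3 u'v' dx = ∫_0^1/3 (2*cos(15*π*x) + 3) v dx + v(1/3) − 2·v(0) for all v ∈ V.

Multiply both sides by a test function v and integrate from 0 to 1/3:
  ∫_0^1/3 −u''(x) v(x) dx = ∫_0^1/3 f(x) v(x) dx.
Integrate the LHS by parts once:
  ∫_0^1/3 −u'' v dx = −[u'(x) v(x)]_0^1/3 + ∫_0^1/3 u'(x) v'(x) dx.
Thus ∫_0^1/3 u'(x) v'(x) dx = ∫_0^1/3 f(x) v(x) dx + [u'(x) v(x)]_0^1/3.
Choose V so that boundary terms are either known or forced to vanish.
u has inhomogeneous Neumann u'(0) = 2, u'(1/3) = 1. [u' v]_0^1/3 = (1)·v(1/3) − (2)·v(0) = v(1/3) − 2·v(0). Take V = H^1(0, 1/3); boundary term becomes part of RHS.
Weak formulation: find u (satisfying any essential BC) such that ∫_0^1/3 u'(x) v'(x) dx = ∫_0^1/3 f v dx + v(1/3) − 2·v(0) for all v ∈ V (Neumann data are natural BCs: they enter the RHS as boundary terms).
Substituting f(x) = 2*cos(15*π*x) + 3, the right-hand side is ∫_0^1/3 (2*cos(15*π*x) + 3) v dx + v(1/3) − 2·v(0).
Compatibility check (pure Neumann): taking v ≡ 1 ∈ V gives 0 = ∫_0^1/3 f dx + (1) − (2), i.e. ∫_0^1/3 f dx must equal u'(0) − u'(1/3) = 1. Indeed ∫_0^1/3 (2*cos(15*π*x) + 3) dx = 1, so the data are compatible. The solution is then unique only up to an additive constant (fix it e.g. by requiring ∫_0^1/3 u dx = 0).


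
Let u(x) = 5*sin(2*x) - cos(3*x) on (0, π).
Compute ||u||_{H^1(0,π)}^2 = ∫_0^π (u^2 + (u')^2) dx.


||u||_{H^1(0,π)}^2 = 80 + 135*π/2

u'(x) = 3*sin(3*x) + 10*cos(2*x).
Expand u² and (u')² and integrate term by term on (0, π), using: for integers n ≥ 1, ∫_0^π sin²(nx) dx = ∫_0^π cos²(nx) dx = π/2; for n ≠ n', ∫_0^π sin(nx)sin(n'x) dx = ∫_0^π cos(nx)cos(n'x) dx = 0; and by product-to-sum, ∫_0^π sin(nx)cos(n'x) dx = ½∫_0^π [sin((n+n')x) + sin((n−n')x)] dx, which is 0 when n+n' is even and 2n/(n²−n'²) when n+n' is odd (it need not vanish on (0, π)).
  u² squared terms: (-1)²·∫cos(3x)² dx = 1·π/2 = π/2;  (5)²·∫sin(2x)² dx = 25·π/2 = 25*π/2.
  u² cross terms: 2·(-1)·(5)·∫cos(3x)·sin(2x) dx = -10·(-4/5) = 8.
  So ∫_0^π u² dx = π/2 + 25*π/2 + 8 = 8 + 13*π.
  (u')² squared terms: (3)²·∫sin(3x)² dx = 9·π/2 = 9*π/2;  (10)²·∫cos(2x)² dx = 100·π/2 = 50*π.
  (u')² cross terms: 2·(3)·(10)·∫sin(3x)·cos(2x) dx = 60·(6/5) = 72.
  So ∫_0^π (u')² dx = 9*π/2 + 50*π + 72 = 72 + 109*π/2.
||u||_{H^1}^2 = (8 + 13*π) + (72 + 109*π/2) = 80 + 135*π/2.


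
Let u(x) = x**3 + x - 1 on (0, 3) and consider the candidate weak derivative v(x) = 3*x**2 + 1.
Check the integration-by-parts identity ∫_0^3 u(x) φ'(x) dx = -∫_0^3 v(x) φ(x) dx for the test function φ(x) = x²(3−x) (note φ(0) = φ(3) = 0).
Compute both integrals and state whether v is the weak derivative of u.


LHS = -1593/20, RHS = -1593/20. Yes, v = u' weakly.

u(x) = x**3 + x - 1, classical derivative u'(x) = 3*x**2 + 1.
φ(x) = x²(3−x), so φ'(x) = 3*x*(2 - x).
Note φ(0) = φ(3) = 0, so the boundary term u·φ vanishes.
LHS = ∫_0^3 u(x) φ'(x) dx = ∫_0^3 (-3*x^5 + 6*x^4 - 3*x^3 + 9*x^2 - 6*x) dx. Term by term:
  ∫_0^3 -3*x^5 dx = -729/2;  ∫_0^3 6*x^4 dx = 1458/5;  ∫_0^3 -3*x^3 dx = -243/4;
  ∫_0^3 9*x^2 dx = 81;  ∫_0^3 -6*x dx = -27.
Sum: -729/2 + 1458/5 − 243/4 + 81 − 27 = -1593/20.
So LHS = -1593/20.
∫_0^3 v(x) φ(x) dx = ∫_0^3 (-3*x^5 + 9*x^4 - x^3 + 3*x^2) dx. Term by term:
  ∫_0^3 -3*x^5 dx = -729/2;  ∫_0^3 9*x^4 dx = 2187/5;  ∫_0^3 -x^3 dx = -81/4;
  ∫_0^3 3*x^2 dx = 27.
Sum: -729/2 + 2187/5 − 81/4 + 27 = 1593/20.
So RHS = -∫_0^3 v(x) φ(x) dx = -1593/20.
LHS = RHS, so the identity holds for this test φ.
Moreover u is smooth here and v(x) = u'(x) = 3*x**2 + 1 pointwise, so the identity holds for every test function. Hence v is the weak derivative of u.


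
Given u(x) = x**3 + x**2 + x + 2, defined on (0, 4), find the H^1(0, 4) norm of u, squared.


||u||_{H^1}^2 = 810548/105

The H^1 norm (squared) on an interval (0, L) is
  ||u||_{H^1}^2 = ∫_0^L u(x)^2 dx + ∫_0^L u'(x)^2 dx.
Compute u'(x) = 3*x**2 + 2*x + 1.
Then u(x)^2 = x**6 + 2*x**5 + 3*x**4 + 6*x**3 + 5*x**2 + 4*x + 4 and u'(x)^2 = 9*x**4 + 12*x**3 + 10*x**2 + 4*x + 1.
Integrate each monomial from 0 to 4 using ∫_0^4 c·x^n dx = c·4^(n+1)/(n+1):
  ∫_0^4 u(x)^2 dx = ∫_0^4 (x^6 + 2*x^5 + 3*x^4 + 6*x^3 + 5*x^2 + 4*x + 4) dx. Term by term:
    ∫_0^4 x^6 dx = 16384/7;  ∫_0^4 2*x^5 dx = 4096/3;  ∫_0^4 3*x^4 dx = 3072/5;
    ∫_0^4 6*x^3 dx = 384;  ∫_0^4 5*x^2 dx = 320/3;  ∫_0^4 4*x dx = 32;
    ∫_0^4 4 dx = 16.
  Sum: 16384/7 + 4096/3 + 3072/5 + 384 + 320/3 + 32 + 16 = 170064/35.
  ∫_0^4 u'(x)^2 dx = ∫_0^4 (9*x^4 + 12*x^3 + 10*x^2 + 4*x + 1) dx. Term by term:
    ∫_0^4 9*x^4 dx = 9216/5;  ∫_0^4 12*x^3 dx = 768;  ∫_0^4 10*x^2 dx = 640/3;
    ∫_0^4 4*x dx = 32;  ∫_0^4 1 dx = 4.
  Sum: 9216/5 + 768 + 640/3 + 32 + 4 = 42908/15.
Adding: ||u||_{H^1}^2 = 170064/35 + 42908/15 = 810548/105.


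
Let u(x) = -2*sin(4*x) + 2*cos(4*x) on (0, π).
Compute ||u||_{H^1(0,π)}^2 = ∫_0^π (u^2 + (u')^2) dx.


||u||_{H^1(0,π)}^2 = 68*π

u'(x) = -8*sin(4*x) - 8*cos(4*x).
Expand u² and (u')² and integrate term by term on (0, π), using: for integers n ≥ 1, ∫_0^π sin²(nx) dx = ∫_0^π cos²(nx) dx = π/2; for n ≠ n', ∫_0^π sin(nx)sin(n'x) dx = ∫_0^π cos(nx)cos(n'x) dx = 0; and by product-to-sum, ∫_0^π sin(nx)cos(n'x) dx = ½∫_0^π [sin((n+n')x) + sin((n−n')x)] dx, which is 0 when n+n' is even and 2n/(n²−n'²) when n+n' is odd (it need not vanish on (0, π)).
  u² squared terms: (-2)²·∫sin(4x)² dx = 4·π/2 = 2*π;  (2)²·∫cos(4x)² dx = 4·π/2 = 2*π.
  u² cross terms: 2·(-2)·(2)·∫sin(4x)·cos(4x) dx = -8·(0) = 0.
  So ∫_0^π u² dx = 2*π + 2*π + 0 = 4*π.
  (u')² squared terms: (-8)²·∫cos(4x)² dx = 64·π/2 = 32*π;  (-8)²·∫sin(4x)² dx = 64·π/2 = 32*π.
  (u')² cross terms: 2·(-8)·(-8)·∫cos(4x)·sin(4x) dx = 128·(0) = 0.
  So ∫_0^π (u')² dx = 32*π + 32*π + 0 = 64*π.
||u||_{H^1}^2 = (4*π) + (64*π) = 68*π.


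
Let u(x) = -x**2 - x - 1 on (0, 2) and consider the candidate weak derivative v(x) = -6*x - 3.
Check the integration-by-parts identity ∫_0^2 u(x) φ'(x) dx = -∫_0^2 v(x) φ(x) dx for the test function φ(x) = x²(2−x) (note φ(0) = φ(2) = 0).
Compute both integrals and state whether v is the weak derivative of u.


LHS = 68/15, RHS = 68/5. No, v is not the weak derivative of u.

u(x) = -x**2 - x - 1, classical derivative u'(x) = -2*x - 1.
φ(x) = x²(2−x), so φ'(x) = x*(4 - 3*x).
Note φ(0) = φ(2) = 0, so the boundary term u·φ vanishes.
LHS = ∫_0^2 u(x) φ'(x) dx = ∫_0^2 (3*x^4 - x^3 - x^2 - 4*x) dx. Term by term:
  ∫_0^2 3*x^4 dx = 96/5;  ∫_0^2 -x^3 dx = -4;  ∫_0^2 -x^2 dx = -8/3;
  ∫_0^2 -4*x dx = -8.
Sum: 96/5 − 4 − 8/3 − 8 = 68/15.
So LHS = 68/15.
∫_0^2 v(x) φ(x) dx = ∫_0^2 (6*x^4 - 9*x^3 - 6*x^2) dx. Term by term:
  ∫_0^2 6*x^4 dx = 192/5;  ∫_0^2 -9*x^3 dx = -36;  ∫_0^2 -6*x^2 dx = -16.
Sum: 192/5 − 36 − 16 = -68/5.
So RHS = -∫_0^2 v(x) φ(x) dx = 68/5.
LHS − RHS = -136/15 ≠ 0, so the identity fails.
(For a valid weak derivative the identity must hold for EVERY test function, in particular this one. The failure shows v is NOT the weak derivative of u.)
Correct weak derivative would be u'(x) = -2*x - 1.


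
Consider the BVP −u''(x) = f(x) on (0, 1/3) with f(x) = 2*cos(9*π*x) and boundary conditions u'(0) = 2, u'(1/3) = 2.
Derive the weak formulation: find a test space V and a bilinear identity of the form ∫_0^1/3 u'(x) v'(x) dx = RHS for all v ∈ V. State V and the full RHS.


V = H^1(0, 1/3) (v unrestricted at boundary; u is determined up to an additive constant); weak form: ∫_0^1/3 u'v' dx = ∫_0^1/3 (2*cos(9*π*x)) v dx + 2·v(1/3) − 2·v(0) for all v ∈ V.

Multiply both sides by a test function v and integrate from 0 to 1/3:
  ∫_0^1/3 −u''(x) v(x) dx = ∫_0^1/3 f(x) v(x) dx.
Integrate the LHS by parts once:
  ∫_0^1/3 −u'' v dx = −[u'(x) v(x)]_0^1/3 + ∫_0^1/3 u'(x) v'(x) dx.
Thus ∫_0^1/3 u'(x) v'(x) dx = ∫_0^1/3 f(x) v(x) dx + [u'(x) v(x)]_0^1/3.
Choose V so that boundary terms are either known or forced to vanish.
u has inhomogeneous Neumann u'(0) = 2, u'(1/3) = 2. [u' v]_0^1/3 = (2)·v(1/3) − (2)·v(0) = 2·v(1/3) − 2·v(0). Take V = H^1(0, 1/3); boundary term becomes part of RHS.
Weak formulation: find u (satisfying any essential BC) such that ∫_0^1/3 u'(x) v'(x) dx = ∫_0^1/3 f v dx + 2·v(1/3) − 2·v(0) for all v ∈ V (Neumann data are natural BCs: they enter the RHS as boundary terms).
Substituting f(x) = 2*cos(9*π*x), the right-hand side is ∫_0^1/3 (2*cos(9*π*x)) v dx + 2·v(1/3) − 2·v(0).
Compatibility check (pure Neumann): taking v ≡ 1 ∈ V gives 0 = ∫_0^1/3 f dx + (2) − (2), i.e. ∫_0^1/3 f dx must equal u'(0) − u'(1/3) = 0. Indeed ∫_0^1/3 (2*cos(9*π*x)) dx = 0, so the data are compatible. The solution is then unique only up to an additive constant (fix it e.g. by requiring ∫_0^1/3 u dx = 0).


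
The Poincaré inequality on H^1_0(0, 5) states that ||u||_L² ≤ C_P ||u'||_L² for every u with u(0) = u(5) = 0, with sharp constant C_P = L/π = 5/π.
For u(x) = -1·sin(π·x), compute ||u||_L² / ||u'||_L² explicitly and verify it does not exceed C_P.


||u||_L² / ||u'||_L² = 1/π < C_P = 5/π.

u(x) = -1·sin(π·x), so u'(x) = -π*cos(π*x).
Writing u(x) = A·sin(kπx/L) with A = -1 and k = 5, use ∫_0^L sin²(kπx/L) dx = L/2 and ∫_0^L cos²(kπx/L) dx = L/2.
u² = 1·sin²(π·x) and (u')² = π^2·cos²(π·x), and each of sin², cos² integrates to L/2 = 5/2 over (0, 5).
∫_0^5 u² dx = 5/2, so ||u||_L² = sqrt(10)/2.
∫_0^5 (u')² dx = 5*π^2/2, so ||u'||_L² = sqrt(10)*π/2.
Ratio ||u||_L² / ||u'||_L² = 1/π.
Sharp Poincaré constant on H^1_0(0, 5) is C_P = L/π = 5/π, achieved by sin(π/5·x).
This is the k = 5 harmonic; the ratio L/(kπ) is strictly less than C_P = L/π, consistent with the sharp inequality ||u||_L² ≤ C_P ||u'||_L².


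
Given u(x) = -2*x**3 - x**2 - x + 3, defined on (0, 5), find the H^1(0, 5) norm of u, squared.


||u||_{H^1}^2 = 1166975/14

The H^1 norm (squared) on an interval (0, L) is
  ||u||_{H^1}^2 = ∫_0^L u(x)^2 dx + ∫_0^L u'(x)^2 dx.
Compute u'(x) = -6*x**2 - 2*x - 1.
Then u(x)^2 = 4*x**6 + 4*x**5 + 5*x**4 - 10*x**3 - 5*x**2 - 6*x + 9 and u'(x)^2 = 36*x**4 + 24*x**3 + 16*x**2 + 4*x + 1.
Integrate each monomial from 0 to 5 using ∫_0^5 c·x^n dx = c·5^(n+1)/(n+1):
  ∫_0^5 u(x)^2 dx = ∫_0^5 (4*x^6 + 4*x^5 + 5*x^4 - 10*x^3 - 5*x^2 - 6*x + 9) dx. Term by term:
    ∫_0^5 4*x^6 dx = 312500/7;  ∫_0^5 4*x^5 dx = 31250/3;  ∫_0^5 5*x^4 dx = 3125;
    ∫_0^5 -10*x^3 dx = -3125/2;  ∫_0^5 -5*x^2 dx = -625/3;  ∫_0^5 -6*x dx = -75;
    ∫_0^5 9 dx = 45.
  Sum: 312500/7 + 31250/3 + 3125 − 3125/2 − 625/3 − 75 + 45 = 2368115/42.
  ∫_0^5 u'(x)^2 dx = ∫_0^5 (36*x^4 + 24*x^3 + 16*x^2 + 4*x + 1) dx. Term by term:
    ∫_0^5 36*x^4 dx = 22500;  ∫_0^5 24*x^3 dx = 3750;  ∫_0^5 16*x^2 dx = 2000/3;
    ∫_0^5 4*x dx = 50;  ∫_0^5 1 dx = 5.
  Sum: 22500 + 3750 + 2000/3 + 50 + 5 = 80915/3.
Adding: ||u||_{H^1}^2 = 2368115/42 + 80915/3 = 1166975/14.


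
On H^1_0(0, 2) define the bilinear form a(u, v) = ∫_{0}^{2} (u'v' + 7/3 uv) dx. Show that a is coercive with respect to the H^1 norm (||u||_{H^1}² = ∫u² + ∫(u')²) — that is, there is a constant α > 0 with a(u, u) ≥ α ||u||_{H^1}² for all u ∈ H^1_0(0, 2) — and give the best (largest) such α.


α = 1

Coercivity of a(·,·) on H^1_0(0, 2) means a(u, u) ≥ α ||u||_{H^1}² for every u ∈ H^1_0.
The interval has length L = 2, and Poincaré/coercivity depend only on L. Here a(u, u) = ∫(u')² + (7/3)·∫u².
Here c = 7/3 ≥ 1, so a(u,u) = ∫(u')² + c∫u² ≥ ∫(u')² + ∫u² = ||u||_{H^1}², i.e. α = 1 works. No larger α is possible: a(u,u) ≥ α||u||_{H^1}² means (1−α)∫(u')² ≥ (α−c)∫u², and for the modes u_n = sin(nπ(x−x₀)/L) (x₀ the left endpoint) one has ∫u_n²/∫(u_n')² = (L/(nπ))² → 0, so a(u_n,u_n)/||u_n||_{H^1}² → 1. Hence the optimal constant is α = 1.
Therefore α = 1.


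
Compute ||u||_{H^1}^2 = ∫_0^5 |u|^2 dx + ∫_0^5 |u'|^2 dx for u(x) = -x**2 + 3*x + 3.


||u||_{H^1}^2 = 865/6

The H^1 norm (squared) on an interval (0, L) is
  ||u||_{H^1}^2 = ∫_0^L u(x)^2 dx + ∫_0^L u'(x)^2 dx.
Compute u'(x) = 3 - 2*x.
Then u(x)^2 = x**4 - 6*x**3 + 3*x**2 + 18*x + 9 and u'(x)^2 = 4*x**2 - 12*x + 9.
Integrate each monomial from 0 to 5 using ∫_0^5 c·x^n dx = c·5^(n+1)/(n+1):
  ∫_0^5 u(x)^2 dx = ∫_0^5 (x^4 - 6*x^3 + 3*x^2 + 18*x + 9) dx. Term by term:
    ∫_0^5 x^4 dx = 625;  ∫_0^5 -6*x^3 dx = -1875/2;  ∫_0^5 3*x^2 dx = 125;
    ∫_0^5 18*x dx = 225;  ∫_0^5 9 dx = 45.
  Sum: 625 − 1875/2 + 125 + 225 + 45 = 165/2.
  ∫_0^5 u'(x)^2 dx = ∫_0^5 (4*x^2 - 12*x + 9) dx. Term by term:
    ∫_0^5 4*x^2 dx = 500/3;  ∫_0^5 -12*x dx = -150;  ∫_0^5 9 dx = 45.
  Sum: 500/3 − 150 + 45 = 185/3.
Adding: ||u||_{H^1}^2 = 165/2 + 185/3 = 865/6.
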